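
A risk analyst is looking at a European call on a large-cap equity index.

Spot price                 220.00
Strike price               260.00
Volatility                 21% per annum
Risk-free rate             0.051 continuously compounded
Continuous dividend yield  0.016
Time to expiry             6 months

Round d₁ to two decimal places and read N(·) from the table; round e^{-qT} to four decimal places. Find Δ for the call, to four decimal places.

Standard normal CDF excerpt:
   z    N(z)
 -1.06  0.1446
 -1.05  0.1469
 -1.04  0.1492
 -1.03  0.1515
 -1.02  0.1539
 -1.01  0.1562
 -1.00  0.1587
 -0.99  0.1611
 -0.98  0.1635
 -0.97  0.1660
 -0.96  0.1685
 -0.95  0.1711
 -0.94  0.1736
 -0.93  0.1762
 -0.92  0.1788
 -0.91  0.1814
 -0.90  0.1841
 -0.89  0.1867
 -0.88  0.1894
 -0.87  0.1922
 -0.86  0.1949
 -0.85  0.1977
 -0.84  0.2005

σ√T = 0.21 × 0.7071 = 0.1485
d₁ = [ln(220/260) + (0.051 − 0.016 + 0.21²/2)·0.5] / 0.1485 = [-0.1671 + 0.0285] / 0.1485 = -0.9329 ≈ -0.93
N(d₁) = N(-0.93) = 0.1762
Δ_call = e^(−qT)·N(d₁) = 0.9920·0.1762 = 0.1748

0.1748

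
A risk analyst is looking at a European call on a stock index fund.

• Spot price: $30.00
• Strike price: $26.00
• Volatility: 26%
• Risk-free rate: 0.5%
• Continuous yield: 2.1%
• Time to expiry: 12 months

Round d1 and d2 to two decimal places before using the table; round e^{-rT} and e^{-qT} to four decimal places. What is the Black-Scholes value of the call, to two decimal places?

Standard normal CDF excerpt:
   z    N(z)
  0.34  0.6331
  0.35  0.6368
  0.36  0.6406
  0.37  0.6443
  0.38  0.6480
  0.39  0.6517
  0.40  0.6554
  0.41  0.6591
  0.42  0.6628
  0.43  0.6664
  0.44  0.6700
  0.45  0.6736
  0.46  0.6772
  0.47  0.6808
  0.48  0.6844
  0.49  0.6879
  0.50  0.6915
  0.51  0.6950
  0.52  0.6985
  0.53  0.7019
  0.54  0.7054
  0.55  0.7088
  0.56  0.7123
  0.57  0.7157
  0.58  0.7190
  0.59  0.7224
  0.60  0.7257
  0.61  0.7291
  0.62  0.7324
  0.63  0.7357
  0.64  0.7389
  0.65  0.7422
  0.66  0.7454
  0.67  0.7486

$4.94

T = 1;  σ√T = 0.2600
d₁ = [ln(30/26) + (0.005 − 0.021 + 0.26²/2)·1] / 0.2600 = [0.1431 + 0.0178] / 0.2600 = 0.6188 which rounds to 0.62
d₂ = d₁ − σ√T = 0.6188 − 0.2600 = 0.3588 which rounds to 0.36
exp(−qT) = exp(−0.021·1) = 0.9792;  exp(−rT) = exp(−0.005·1) = 0.9950
C = 30·0.9792·N(0.62) − 26·0.9950·N(0.36) = 30·0.9792·0.7324 − 26·0.9950·0.6406 = 21.5150 − 16.5723 = 4.9427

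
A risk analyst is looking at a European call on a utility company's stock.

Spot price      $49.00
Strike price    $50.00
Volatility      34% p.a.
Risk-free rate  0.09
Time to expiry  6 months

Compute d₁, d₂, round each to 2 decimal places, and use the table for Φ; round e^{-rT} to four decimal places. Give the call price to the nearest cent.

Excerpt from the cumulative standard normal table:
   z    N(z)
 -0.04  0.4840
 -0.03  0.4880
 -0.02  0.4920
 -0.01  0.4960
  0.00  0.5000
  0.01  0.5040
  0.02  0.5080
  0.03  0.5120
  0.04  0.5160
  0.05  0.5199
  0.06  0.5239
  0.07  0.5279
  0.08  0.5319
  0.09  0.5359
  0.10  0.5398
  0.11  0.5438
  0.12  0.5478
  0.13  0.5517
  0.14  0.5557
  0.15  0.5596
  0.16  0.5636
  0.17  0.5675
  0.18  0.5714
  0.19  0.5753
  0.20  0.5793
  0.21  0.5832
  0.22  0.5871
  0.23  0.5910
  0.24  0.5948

σ√T = 0.34·√0.5 = 0.2404
ln(S/K) + (r + σ²/2)T = ln(49/50) + (0.09 + 0.34²/2)·0.5 = -0.0202 + 0.0739 = 0.0537
d₁ = 0.0537 / 0.2404 = 0.2234 ≈ 0.22
d₂ = d₁ − σ√T = 0.2234 − 0.2404 = -0.0171 ≈ -0.02
exp(−rT) = exp(−0.09·0.5) = 0.9560
N(d₁) = N(0.22) = 0.5871;  N(d₂) = N(-0.02) = 0.4920
C = 49·0.5871 − 50·0.9560·0.4920 = 28.7679 − 23.5176 = 5.2503

$5.25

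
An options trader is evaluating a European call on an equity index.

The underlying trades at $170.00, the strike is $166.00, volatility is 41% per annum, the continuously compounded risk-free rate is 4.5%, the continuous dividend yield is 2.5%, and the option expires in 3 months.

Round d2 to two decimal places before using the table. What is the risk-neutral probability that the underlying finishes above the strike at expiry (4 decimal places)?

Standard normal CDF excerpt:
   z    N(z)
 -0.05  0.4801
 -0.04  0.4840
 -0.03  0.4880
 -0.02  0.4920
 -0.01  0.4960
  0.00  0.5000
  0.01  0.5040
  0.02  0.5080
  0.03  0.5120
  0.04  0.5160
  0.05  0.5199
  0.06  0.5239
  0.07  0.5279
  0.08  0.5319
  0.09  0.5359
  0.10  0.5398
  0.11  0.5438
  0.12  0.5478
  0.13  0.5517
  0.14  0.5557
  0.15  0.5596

σ√T = 0.41·√0.25 = 0.2050
d₁ = [ln(170/166) + (0.045 − 0.025 + 0.41²/2)·0.25] / 0.2050 = [0.0238 + 0.0260] / 0.2050 = 0.2430 ≈ 0.24
d₂ = d₁ − σ√T = 0.2430 − 0.2050 = 0.0380 ≈ 0.04
Pr(exercise) under Q = N(d₂) = 0.5160

0.5160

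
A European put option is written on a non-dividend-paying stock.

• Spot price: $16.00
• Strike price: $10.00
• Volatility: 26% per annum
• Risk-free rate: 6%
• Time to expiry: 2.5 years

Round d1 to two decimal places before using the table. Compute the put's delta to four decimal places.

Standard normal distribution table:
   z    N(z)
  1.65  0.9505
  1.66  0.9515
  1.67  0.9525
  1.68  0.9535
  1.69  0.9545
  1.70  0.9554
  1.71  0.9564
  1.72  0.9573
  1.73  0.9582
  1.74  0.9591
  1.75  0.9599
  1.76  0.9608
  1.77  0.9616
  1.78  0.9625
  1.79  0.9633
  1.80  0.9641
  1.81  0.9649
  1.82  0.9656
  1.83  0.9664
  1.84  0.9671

T = 2.5;  σ√T = 0.4111
d₁ = [ln(16/10) + (0.06 + 0.26²/2)·2.5] / 0.4111 = [0.4700 + 0.2345] / 0.4111 = 1.7137 ⇒ 1.71
N(d₁) = N(1.71) = 0.9564
Δ_put = N(d₁) − 1 = 0.9564 − 1 = -0.0436

-0.0436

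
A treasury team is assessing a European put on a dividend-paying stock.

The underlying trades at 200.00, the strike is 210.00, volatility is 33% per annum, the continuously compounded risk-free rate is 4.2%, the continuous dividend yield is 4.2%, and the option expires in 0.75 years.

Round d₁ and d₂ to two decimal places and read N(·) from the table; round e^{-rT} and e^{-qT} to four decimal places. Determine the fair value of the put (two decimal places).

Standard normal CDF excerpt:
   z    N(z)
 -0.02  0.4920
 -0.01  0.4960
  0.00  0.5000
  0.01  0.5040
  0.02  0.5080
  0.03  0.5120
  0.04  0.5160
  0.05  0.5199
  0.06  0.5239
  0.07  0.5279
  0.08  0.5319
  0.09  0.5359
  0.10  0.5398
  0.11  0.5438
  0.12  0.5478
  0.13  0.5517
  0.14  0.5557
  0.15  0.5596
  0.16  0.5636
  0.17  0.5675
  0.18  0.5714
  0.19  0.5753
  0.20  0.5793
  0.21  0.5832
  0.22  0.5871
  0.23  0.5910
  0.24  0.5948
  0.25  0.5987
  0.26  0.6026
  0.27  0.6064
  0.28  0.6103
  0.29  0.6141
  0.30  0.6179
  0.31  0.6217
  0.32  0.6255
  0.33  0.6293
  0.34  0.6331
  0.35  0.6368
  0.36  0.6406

27.28

T = 0.75;  σ√T = 0.2858
d₁ = [ln(200/210) + (0.042 − 0.042 + 0.33²/2)·0.75] / 0.2858 = [-0.0488 + 0.0408] / 0.2858 = -0.0278 which rounds to -0.03
d₂ = d₁ − σ√T = -0.0278 − 0.2858 = -0.3136 which rounds to -0.31
e^(−qT) = e^(−0.042·0.75) = 0.9690;  e^(−rT) = e^(−0.042·0.75) = 0.9690
N(−d₂) = N(0.31) = 0.6217;  N(−d₁) = N(0.03) = 0.5120
P = 210·0.9690·0.6217 − 200·0.9690·0.5120 = 126.5097 − 99.2256 = 27.2841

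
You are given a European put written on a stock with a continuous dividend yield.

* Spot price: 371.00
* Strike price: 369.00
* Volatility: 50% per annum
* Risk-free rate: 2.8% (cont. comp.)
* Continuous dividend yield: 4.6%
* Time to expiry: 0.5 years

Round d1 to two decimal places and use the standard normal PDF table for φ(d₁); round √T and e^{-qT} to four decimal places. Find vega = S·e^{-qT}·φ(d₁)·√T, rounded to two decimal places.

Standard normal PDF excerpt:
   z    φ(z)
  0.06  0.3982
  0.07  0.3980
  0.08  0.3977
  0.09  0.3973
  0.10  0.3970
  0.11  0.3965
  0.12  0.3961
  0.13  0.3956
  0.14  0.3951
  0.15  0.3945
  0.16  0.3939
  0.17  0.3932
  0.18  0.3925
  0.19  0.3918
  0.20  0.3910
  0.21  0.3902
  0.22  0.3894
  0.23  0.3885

100.81

σ√T = 0.5·√0.5 = 0.3536
d₁ = [ln(371/369) + (0.028 − 0.046 + 0.5²/2)·0.5] / 0.3536 = [0.0054 + 0.0535] / 0.3536 = 0.1666 → 0.17
√T = √0.5 = 0.7071
φ(d₁) = φ(0.17) = 0.3932
exp(−qT) = exp(−0.046·0.5) = 0.9773
vega = S·exp(−qT)·φ(d₁)·√T = 371·0.9773·0.3932·0.7071 = 100.8083
(Vega is the same for a European call and put with the same parameters.)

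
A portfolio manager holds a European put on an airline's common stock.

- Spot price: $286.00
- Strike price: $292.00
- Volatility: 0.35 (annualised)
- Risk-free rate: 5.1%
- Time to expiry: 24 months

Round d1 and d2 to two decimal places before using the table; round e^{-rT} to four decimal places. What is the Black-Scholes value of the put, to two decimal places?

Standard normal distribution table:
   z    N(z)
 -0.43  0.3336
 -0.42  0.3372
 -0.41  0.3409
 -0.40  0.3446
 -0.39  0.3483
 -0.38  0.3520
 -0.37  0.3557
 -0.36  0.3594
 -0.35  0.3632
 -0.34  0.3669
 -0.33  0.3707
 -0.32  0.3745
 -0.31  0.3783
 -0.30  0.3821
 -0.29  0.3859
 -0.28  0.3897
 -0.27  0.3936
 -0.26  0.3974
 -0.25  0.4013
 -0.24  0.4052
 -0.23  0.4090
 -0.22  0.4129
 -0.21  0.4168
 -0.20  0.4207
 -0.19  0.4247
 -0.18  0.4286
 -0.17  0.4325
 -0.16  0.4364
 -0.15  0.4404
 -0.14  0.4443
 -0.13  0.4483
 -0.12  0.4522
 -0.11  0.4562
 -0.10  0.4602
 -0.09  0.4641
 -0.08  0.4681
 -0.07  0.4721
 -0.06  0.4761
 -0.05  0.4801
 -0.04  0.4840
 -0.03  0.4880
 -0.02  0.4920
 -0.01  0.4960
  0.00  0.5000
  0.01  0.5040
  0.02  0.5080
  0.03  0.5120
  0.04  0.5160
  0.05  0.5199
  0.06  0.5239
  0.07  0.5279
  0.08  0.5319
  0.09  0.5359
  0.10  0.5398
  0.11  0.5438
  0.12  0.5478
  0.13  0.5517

σ√T = 0.35 × 1.4142 = 0.4950
ln(S/K) + (r + σ²/2)T = ln(286/292) + (0.051 + 0.35²/2)·2 = -0.0208 + 0.2245 = 0.2037
d₁ = 0.2037 / 0.4950 = 0.4116 which rounds to 0.41
d₂ = d₁ − σ√T = 0.4116 − 0.4950 = -0.0834 which rounds to -0.08
e^(−rT) = e^(−0.051·2) = 0.9030
N(−d₂) = N(0.08) = 0.5319;  N(−d₁) = N(-0.41) = 0.3409
P = 292·0.9030·0.5319 − 286·0.3409 = 140.2493 − 97.4974 = 42.7519

$42.75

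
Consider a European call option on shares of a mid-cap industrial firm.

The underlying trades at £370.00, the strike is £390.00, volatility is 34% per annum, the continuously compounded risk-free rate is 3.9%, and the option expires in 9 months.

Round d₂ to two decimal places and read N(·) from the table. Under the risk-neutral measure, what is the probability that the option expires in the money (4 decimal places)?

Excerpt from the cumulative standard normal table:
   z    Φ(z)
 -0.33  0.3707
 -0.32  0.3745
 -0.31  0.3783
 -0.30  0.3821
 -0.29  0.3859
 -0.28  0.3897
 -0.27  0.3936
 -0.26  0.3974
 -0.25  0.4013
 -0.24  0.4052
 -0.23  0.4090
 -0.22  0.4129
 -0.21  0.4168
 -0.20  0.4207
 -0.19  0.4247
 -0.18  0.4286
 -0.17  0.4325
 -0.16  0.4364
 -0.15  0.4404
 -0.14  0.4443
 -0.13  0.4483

σ√T = 0.34·√0.75 = 0.2944
d₁ = [ln(370/390) + (0.039 + 0.34²/2)·0.75] / 0.2944 = [-0.0526 + 0.0726] / 0.2944 = 0.0678 → 0.07
d₂ = d₁ − σ√T = 0.0678 − 0.2944 = -0.2267 → -0.23
Pr(exercise) under Q = N(d₂) = 0.4090

0.4090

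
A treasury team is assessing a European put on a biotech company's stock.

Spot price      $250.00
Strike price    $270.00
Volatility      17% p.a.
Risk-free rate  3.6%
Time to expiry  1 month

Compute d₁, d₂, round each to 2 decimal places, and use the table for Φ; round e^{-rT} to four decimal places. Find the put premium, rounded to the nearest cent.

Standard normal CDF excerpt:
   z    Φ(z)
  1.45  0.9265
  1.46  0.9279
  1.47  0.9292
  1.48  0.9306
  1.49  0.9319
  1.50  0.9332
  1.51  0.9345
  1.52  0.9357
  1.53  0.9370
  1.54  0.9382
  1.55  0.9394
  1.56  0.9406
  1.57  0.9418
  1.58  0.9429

$19.58

σ√T = 0.17 × 0.2887 = 0.0491
d₁ = [ln(250/270) + (0.036 + ½·0.17²)·0.08333] / (σ√T) = (-0.0770 + 0.0042) / 0.0491 = -1.4826 ⇒ -1.48
d₂ = -1.4826 − 0.0491 = -1.5316 ⇒ -1.53
exp(−rT) = exp(−0.036·0.08333) = 0.9970
N(−d₂) = N(1.53) = 0.9370;  N(−d₁) = N(1.48) = 0.9306
P = 270·0.9970·0.9370 − 250·0.9306 = 252.2310 − 232.6500 = 19.5810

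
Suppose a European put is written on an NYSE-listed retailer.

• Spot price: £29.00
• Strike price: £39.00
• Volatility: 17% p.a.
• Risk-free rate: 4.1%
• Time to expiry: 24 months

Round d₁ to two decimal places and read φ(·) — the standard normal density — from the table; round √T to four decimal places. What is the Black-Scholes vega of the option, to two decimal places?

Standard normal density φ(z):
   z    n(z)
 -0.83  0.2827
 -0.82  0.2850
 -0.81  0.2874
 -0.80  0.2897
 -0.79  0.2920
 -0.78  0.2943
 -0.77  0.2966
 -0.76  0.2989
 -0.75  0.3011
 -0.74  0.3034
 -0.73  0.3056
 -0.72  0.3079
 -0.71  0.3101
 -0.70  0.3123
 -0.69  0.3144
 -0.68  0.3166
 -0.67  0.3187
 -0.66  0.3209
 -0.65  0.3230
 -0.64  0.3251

12.16

σ√T = 0.17·√2 = 0.2404
d₁ = [ln(29/39) + (0.041 + 0.17²/2)·2] / 0.2404 = [-0.2963 + 0.1109] / 0.2404 = -0.7710 ≈ -0.77
√T = √2 = 1.4142
φ(d₁) = φ(-0.77) = 0.2966
vega = S·φ(d₁)·√T = 29·0.2966·1.4142 = 12.1641
(The call has the same vega.)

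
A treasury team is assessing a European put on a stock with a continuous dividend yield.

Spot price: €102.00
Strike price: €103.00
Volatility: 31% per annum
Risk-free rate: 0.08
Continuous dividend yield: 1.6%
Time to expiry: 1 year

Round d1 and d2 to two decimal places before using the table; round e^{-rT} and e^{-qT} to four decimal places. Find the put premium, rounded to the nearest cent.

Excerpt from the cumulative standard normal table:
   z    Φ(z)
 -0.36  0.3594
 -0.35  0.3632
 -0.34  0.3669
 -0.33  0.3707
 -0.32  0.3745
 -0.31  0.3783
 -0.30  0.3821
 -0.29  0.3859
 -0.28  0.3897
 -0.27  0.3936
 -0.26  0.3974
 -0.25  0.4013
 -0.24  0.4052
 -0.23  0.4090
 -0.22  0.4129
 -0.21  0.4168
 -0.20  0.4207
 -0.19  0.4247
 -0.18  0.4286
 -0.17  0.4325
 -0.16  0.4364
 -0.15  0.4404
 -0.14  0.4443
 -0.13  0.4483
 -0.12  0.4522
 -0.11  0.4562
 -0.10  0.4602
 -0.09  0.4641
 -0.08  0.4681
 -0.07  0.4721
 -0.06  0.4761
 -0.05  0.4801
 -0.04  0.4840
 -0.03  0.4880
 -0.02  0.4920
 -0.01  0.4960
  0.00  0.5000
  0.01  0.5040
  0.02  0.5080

€9.57

σ√T = 0.31·√1 = 0.3100
d₁ = [ln(102/103) + (0.08 − 0.016 + 0.31²/2)·1] / 0.3100 = [-0.0098 + 0.1121] / 0.3100 = 0.3300 ≈ 0.33
d₂ = d₁ − σ√T = 0.3300 − 0.3100 = 0.0200 ≈ 0.02
e^(−qT) = e^(−0.016·1) = 0.9841;  e^(−rT) = e^(−0.08·1) = 0.9231
P = 103·0.9231·N(-0.02) − 102·0.9841·N(-0.33) = 103·0.9231·0.4920 − 102·0.9841·0.3707 = 46.7790 − 37.2102 = 9.5688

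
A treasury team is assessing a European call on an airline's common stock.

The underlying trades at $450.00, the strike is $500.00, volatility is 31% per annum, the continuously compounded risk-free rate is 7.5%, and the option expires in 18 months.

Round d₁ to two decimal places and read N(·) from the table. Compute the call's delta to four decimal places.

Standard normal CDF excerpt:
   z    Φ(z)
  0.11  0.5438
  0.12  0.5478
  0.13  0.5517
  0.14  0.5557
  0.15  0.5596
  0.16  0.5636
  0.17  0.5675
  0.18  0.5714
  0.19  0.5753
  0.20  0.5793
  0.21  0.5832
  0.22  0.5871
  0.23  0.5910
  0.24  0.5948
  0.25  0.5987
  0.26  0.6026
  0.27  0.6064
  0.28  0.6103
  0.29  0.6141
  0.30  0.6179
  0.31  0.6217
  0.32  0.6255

0.5832

σ√T = 0.31 × 1.2247 = 0.3797
d₁ = [ln(450/500) + (0.075 + ½·0.31²)·1.5] / (σ√T) = (-0.1054 + 0.1846) / 0.3797 = 0.2086 ≈ 0.21
N(d₁) = N(0.21) = 0.5832
Δ_call = N(d₁) = 0.5832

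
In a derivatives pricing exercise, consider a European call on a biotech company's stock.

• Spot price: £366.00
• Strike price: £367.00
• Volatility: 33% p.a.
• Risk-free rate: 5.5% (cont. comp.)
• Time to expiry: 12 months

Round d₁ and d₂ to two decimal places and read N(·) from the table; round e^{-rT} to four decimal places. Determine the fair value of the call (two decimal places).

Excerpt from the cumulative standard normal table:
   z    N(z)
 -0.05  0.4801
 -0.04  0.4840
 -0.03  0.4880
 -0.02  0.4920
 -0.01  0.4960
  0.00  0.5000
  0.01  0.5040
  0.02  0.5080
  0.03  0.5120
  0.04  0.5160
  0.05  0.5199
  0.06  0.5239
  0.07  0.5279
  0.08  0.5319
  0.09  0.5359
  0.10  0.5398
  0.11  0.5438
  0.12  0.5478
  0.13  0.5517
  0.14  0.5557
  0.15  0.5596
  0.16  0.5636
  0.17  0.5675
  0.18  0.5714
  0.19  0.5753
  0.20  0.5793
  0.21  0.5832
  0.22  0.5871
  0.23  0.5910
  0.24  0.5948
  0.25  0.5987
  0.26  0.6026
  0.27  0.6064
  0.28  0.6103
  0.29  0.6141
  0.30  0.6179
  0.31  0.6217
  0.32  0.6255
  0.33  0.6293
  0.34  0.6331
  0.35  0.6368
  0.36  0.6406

£56.64

σ√T = 0.33·√1 = 0.3300
d₁ = [ln(366/367) + (0.055 + 0.33²/2)·1] / 0.3300 = [-0.0027 + 0.1095] / 0.3300 = 0.3234 ≈ 0.32
d₂ = d₁ − σ√T = 0.3234 − 0.3300 = -0.0066 ≈ -0.01
e^(−rT) = e^(−0.055·1) = 0.9465
N(d₁) = N(0.32) = 0.6255;  N(d₂) = N(-0.01) = 0.4960
C = 366·0.6255 − 367·0.9465·0.4960 = 228.9330 − 172.2933 = 56.6397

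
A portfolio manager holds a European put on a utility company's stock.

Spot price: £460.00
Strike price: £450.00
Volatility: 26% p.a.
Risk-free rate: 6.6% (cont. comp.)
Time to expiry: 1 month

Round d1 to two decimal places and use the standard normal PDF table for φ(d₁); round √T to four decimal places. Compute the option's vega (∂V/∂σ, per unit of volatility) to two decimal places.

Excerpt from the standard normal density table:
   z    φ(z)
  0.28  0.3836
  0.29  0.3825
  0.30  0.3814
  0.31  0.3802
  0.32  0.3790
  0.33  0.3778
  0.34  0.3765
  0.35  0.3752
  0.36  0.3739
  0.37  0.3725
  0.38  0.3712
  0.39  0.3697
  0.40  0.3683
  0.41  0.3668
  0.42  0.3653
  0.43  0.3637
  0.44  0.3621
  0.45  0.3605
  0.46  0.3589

48.91

σ√T = 0.26 × 0.2887 = 0.0751
d₁ = [ln(460/450) + (0.066 + 0.26²/2)·0.08333] / 0.0751 = [0.0220 + 0.0083] / 0.0751 = 0.4036 which rounds to 0.40
√T = √0.08333 = 0.2887
φ(d₁) = φ(0.40) = 0.3683
vega = S·φ(d₁)·√T = 460·0.3683·0.2887 = 48.9110
(Vega is the same for a European call and put with the same parameters.)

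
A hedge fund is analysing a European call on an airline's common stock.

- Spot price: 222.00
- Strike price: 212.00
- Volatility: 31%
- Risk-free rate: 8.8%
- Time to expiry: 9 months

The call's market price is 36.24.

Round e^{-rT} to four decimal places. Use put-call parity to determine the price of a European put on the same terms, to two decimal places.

12.69

e^(−rT) = e^(−0.088·0.75) = 0.9361
Put-call parity: C − P = S − K·e^(−rT) = 222 − 212·0.9361 = 222 − 198.4532 = 23.5468
P = C − (C − P) = 36.24 − (23.5468) = 12.6932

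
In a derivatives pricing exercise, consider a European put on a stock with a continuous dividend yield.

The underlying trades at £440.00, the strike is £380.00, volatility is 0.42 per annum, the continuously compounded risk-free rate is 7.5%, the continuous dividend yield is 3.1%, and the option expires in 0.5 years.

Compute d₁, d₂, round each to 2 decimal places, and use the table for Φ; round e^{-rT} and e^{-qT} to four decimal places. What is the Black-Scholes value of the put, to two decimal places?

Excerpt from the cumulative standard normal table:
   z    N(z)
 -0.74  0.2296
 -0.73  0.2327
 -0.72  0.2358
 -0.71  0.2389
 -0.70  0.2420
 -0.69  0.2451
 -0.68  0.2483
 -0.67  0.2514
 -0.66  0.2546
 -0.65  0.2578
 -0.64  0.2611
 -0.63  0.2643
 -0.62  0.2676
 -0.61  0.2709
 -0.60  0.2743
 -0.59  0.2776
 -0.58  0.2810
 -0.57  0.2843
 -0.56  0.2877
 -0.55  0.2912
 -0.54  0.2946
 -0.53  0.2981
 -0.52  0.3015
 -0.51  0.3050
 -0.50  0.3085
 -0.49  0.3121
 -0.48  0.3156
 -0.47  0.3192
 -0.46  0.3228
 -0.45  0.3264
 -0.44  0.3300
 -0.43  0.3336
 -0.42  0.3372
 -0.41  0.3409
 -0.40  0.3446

£21.27

σ√T = 0.42 × 0.7071 = 0.2970
ln(S/K) + (r − q + σ²/2)T = ln(440/380) + (0.075 − 0.031 + 0.42²/2)·0.5 = 0.1466 + 0.0661 = 0.2127
d₁ = 0.2127 / 0.2970 = 0.7162 ≈ 0.72
d₂ = d₁ − σ√T = 0.7162 − 0.2970 = 0.4192 ≈ 0.42
e^(−qT) = e^(−0.031·0.5) = 0.9846;  e^(−rT) = e^(−0.075·0.5) = 0.9632
N(−d₂) = N(-0.42) = 0.3372;  N(−d₁) = N(-0.72) = 0.2358
P = 380·0.9632·0.3372 − 440·0.9846·0.2358 = 123.4206 − 102.1542 = 21.2664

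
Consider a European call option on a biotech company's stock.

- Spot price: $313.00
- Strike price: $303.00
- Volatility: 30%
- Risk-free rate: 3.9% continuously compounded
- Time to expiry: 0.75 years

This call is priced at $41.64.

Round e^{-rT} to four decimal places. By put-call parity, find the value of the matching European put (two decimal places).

e^(−rT) = e^(−0.039·0.75) = 0.9712
Put-call parity: C − P = S − K·e^(−rT) = 313 − 303·0.9712 = 313 − 294.2736 = 18.7264
P = C − (C − P) = 41.64 − (18.7264) = 22.9136

$22.91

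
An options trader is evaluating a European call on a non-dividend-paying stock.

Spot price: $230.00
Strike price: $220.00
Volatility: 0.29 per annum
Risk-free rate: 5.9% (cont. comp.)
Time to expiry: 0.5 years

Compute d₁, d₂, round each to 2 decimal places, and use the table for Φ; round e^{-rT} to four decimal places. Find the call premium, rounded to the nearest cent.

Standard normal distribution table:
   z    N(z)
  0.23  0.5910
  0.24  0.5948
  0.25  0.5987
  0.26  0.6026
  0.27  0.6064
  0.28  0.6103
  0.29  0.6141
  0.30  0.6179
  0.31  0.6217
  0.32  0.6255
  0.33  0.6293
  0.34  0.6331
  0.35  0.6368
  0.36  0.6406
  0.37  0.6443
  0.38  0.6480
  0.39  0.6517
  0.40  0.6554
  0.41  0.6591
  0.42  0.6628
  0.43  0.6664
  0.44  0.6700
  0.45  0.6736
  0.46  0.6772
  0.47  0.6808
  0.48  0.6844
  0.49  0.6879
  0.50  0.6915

σ√T = 0.29 × 0.7071 = 0.2051
d₁ = [ln(230/220) + (0.059 + 0.29²/2)·0.5] / 0.2051 = [0.0445 + 0.0505] / 0.2051 = 0.4632 ≈ 0.46
d₂ = d₁ − σ√T = 0.4632 − 0.2051 = 0.2581 ≈ 0.26
exp(−rT) = exp(−0.059·0.5) = 0.9709
N(d₁) = N(0.46) = 0.6772;  N(d₂) = N(0.26) = 0.6026
C = 230·0.6772 − 220·0.9709·0.6026 = 155.7560 − 128.7142 = 27.0418

$27.04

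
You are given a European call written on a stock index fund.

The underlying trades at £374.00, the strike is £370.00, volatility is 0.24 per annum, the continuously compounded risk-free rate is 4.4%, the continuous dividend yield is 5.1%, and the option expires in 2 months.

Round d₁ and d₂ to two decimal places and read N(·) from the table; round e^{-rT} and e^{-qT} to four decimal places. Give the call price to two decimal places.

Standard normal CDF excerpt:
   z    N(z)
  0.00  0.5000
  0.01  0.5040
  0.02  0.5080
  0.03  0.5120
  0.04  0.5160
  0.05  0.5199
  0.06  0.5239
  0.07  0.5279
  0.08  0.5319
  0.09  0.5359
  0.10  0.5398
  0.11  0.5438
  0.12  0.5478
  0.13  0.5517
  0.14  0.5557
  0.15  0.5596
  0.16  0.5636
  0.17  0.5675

σ√T = 0.24·√0.1667 = 0.0980
ln(S/K) + (r − q + σ²/2)T = ln(374/370) + (0.044 − 0.051 + 0.24²/2)·0.1667 = 0.0108 + 0.0036 = 0.0144
d₁ = 0.0144 / 0.0980 = 0.1468 ⇒ 0.15
d₂ = d₁ − σ√T = 0.1468 − 0.0980 = 0.0488 ⇒ 0.05
e^(−qT) = e^(−0.051·0.1667) = 0.9915;  e^(−rT) = e^(−0.044·0.1667) = 0.9927
C = 374·0.9915·N(0.15) − 370·0.9927·N(0.05) = 374·0.9915·0.5596 − 370·0.9927·0.5199 = 207.5114 − 190.9588 = 16.5527

£16.55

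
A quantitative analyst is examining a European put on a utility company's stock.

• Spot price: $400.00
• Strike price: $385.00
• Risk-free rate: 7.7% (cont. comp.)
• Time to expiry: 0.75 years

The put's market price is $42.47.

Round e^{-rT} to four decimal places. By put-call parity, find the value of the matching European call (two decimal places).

$79.07

exp(−rT) = exp(−0.077·0.75) = 0.9439
Put-call parity: C − P = S − K·e^(−rT) = 400 − 385·0.9439 = 400 − 363.4015 = 36.5985
C = P + (C − P) = 42.47 + (36.5985) = 79.0685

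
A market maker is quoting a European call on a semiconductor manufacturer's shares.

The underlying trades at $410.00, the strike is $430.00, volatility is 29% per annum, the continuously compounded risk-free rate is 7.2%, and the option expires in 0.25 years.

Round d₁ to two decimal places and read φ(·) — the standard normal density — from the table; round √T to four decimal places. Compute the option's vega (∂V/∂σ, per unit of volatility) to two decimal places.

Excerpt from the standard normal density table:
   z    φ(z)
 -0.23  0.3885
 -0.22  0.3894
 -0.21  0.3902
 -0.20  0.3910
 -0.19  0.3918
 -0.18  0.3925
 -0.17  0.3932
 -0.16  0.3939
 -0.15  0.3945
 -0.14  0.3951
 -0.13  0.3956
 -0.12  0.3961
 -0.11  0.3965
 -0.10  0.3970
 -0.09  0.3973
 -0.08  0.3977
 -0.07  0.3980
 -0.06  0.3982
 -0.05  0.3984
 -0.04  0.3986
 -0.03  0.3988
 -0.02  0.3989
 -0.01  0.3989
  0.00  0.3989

σ√T = 0.29 × 0.5000 = 0.1450
d₁ = [ln(410/430) + (0.072 + 0.29²/2)·0.25] / 0.1450 = [-0.0476 + 0.0285] / 0.1450 = -0.1318 which rounds to -0.13
√T = √0.25 = 0.5000
φ(d₁) = φ(-0.13) = 0.3956
vega = S·φ(d₁)·√T = 410·0.3956·0.5000 = 81.0980

81.10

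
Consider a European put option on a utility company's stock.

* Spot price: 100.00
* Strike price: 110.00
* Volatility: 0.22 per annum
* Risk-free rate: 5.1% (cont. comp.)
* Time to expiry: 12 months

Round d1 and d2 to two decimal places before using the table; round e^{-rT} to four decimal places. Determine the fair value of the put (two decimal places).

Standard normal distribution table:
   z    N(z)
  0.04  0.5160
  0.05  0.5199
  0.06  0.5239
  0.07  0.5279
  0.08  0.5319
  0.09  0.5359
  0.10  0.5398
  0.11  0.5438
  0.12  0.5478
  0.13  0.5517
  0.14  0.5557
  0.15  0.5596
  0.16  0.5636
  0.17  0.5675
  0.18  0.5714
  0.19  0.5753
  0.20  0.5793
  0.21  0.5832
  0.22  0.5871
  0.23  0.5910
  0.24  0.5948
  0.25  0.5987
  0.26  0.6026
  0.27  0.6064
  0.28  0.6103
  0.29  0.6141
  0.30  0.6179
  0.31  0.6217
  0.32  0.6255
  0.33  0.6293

σ√T = 0.22·√1 = 0.2200
d₁ = [ln(100/110) + (0.051 + ½·0.22²)·1] / (σ√T) = (-0.0953 + 0.0752) / 0.2200 = -0.0914 → -0.09
d₂ = -0.0914 − 0.2200 = -0.3114 → -0.31
e^(−rT) = e^(−0.051·1) = 0.9503
N(−d₂) = N(0.31) = 0.6217;  N(−d₁) = N(0.09) = 0.5359
P = 110·0.9503·0.6217 − 100·0.5359 = 64.9882 − 53.5900 = 11.3982

11.40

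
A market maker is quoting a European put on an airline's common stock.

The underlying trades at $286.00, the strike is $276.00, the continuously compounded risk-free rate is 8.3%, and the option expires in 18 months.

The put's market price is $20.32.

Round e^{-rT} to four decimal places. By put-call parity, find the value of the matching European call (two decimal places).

e^(−rT) = e^(−0.083·1.5) = 0.8829
Put-call parity: C − P = S − K·e^(−rT) = 286 − 276·0.8829 = 286 − 243.6804 = 42.3196
C = P + (C − P) = 20.32 + (42.3196) = 62.6396

$62.64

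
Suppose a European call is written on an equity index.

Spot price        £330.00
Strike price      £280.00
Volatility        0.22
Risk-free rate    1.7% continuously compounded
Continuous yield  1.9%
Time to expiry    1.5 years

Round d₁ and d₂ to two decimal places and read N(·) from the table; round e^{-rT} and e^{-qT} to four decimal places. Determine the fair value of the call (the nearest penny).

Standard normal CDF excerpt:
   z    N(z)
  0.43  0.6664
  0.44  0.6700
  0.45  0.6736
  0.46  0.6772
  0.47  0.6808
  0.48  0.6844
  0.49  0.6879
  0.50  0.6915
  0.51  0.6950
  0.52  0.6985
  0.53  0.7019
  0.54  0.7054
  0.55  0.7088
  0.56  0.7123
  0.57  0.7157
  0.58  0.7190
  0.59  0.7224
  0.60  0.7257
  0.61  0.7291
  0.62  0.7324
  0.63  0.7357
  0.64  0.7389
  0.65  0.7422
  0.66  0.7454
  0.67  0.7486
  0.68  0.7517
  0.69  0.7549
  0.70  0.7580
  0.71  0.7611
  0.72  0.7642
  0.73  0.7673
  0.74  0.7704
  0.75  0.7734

T = 1.5;  σ√T = 0.2694
d₁ = [ln(330/280) + (0.017 − 0.019 + 0.22²/2)·1.5] / 0.2694 = [0.1643 + 0.0333] / 0.2694 = 0.7334 ≈ 0.73
d₂ = d₁ − σ√T = 0.7334 − 0.2694 = 0.4639 ≈ 0.46
exp(−qT) = exp(−0.019·1.5) = 0.9719;  exp(−rT) = exp(−0.017·1.5) = 0.9748
N(d₁) = N(0.73) = 0.7673;  N(d₂) = N(0.46) = 0.6772
C = 330·0.9719·0.7673 − 280·0.9748·0.6772 = 246.0938 − 184.8377 = 61.2562

£61.26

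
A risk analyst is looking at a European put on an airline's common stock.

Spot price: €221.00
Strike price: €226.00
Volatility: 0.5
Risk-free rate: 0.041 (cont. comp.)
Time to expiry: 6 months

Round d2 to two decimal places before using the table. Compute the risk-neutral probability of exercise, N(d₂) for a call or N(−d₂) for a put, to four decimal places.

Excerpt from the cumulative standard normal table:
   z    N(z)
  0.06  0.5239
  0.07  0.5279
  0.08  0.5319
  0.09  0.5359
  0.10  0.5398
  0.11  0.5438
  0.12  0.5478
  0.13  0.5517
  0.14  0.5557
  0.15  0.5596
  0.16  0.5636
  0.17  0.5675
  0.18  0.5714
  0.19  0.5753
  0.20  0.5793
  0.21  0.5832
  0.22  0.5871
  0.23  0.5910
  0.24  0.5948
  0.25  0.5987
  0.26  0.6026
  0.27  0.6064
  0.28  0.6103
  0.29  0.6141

0.5714

σ√T = 0.5 × 0.7071 = 0.3536
d₁ = [ln(221/226) + (0.041 + 0.5²/2)·0.5] / 0.3536 = [-0.0224 + 0.0830] / 0.3536 = 0.1715 ⇒ 0.17
d₂ = d₁ − σ√T = 0.1715 − 0.3536 = -0.1821 ⇒ -0.18
Risk-neutral Pr[S_T < K] = N(−d₂) = N(0.18) = 0.5714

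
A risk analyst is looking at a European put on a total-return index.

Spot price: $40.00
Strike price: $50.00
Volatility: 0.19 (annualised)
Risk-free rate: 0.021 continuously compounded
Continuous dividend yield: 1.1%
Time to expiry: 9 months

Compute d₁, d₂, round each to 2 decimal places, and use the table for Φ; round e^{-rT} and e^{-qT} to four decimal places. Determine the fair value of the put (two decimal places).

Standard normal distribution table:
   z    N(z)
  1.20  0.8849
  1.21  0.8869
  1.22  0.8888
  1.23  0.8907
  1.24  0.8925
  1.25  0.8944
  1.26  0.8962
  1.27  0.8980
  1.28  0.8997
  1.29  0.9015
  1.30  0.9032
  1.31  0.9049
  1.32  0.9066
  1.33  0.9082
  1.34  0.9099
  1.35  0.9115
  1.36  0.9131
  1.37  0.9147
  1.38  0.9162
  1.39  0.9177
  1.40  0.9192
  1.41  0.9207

$9.83

σ√T = 0.19·√0.75 = 0.1645
d₁ = [ln(40/50) + (0.021 − 0.011 + ½·0.19²)·0.75] / (σ√T) = (-0.2231 + 0.0210) / 0.1645 = -1.2283 → -1.23
d₂ = -1.2283 − 0.1645 = -1.3928 → -1.39
e^(−qT) = e^(−0.011·0.75) = 0.9918;  e^(−rT) = e^(−0.021·0.75) = 0.9844
P = 50·0.9844·N(1.39) − 40·0.9918·N(1.23) = 50·0.9844·0.9177 − 40·0.9918·0.8907 = 45.1692 − 35.3359 = 9.8333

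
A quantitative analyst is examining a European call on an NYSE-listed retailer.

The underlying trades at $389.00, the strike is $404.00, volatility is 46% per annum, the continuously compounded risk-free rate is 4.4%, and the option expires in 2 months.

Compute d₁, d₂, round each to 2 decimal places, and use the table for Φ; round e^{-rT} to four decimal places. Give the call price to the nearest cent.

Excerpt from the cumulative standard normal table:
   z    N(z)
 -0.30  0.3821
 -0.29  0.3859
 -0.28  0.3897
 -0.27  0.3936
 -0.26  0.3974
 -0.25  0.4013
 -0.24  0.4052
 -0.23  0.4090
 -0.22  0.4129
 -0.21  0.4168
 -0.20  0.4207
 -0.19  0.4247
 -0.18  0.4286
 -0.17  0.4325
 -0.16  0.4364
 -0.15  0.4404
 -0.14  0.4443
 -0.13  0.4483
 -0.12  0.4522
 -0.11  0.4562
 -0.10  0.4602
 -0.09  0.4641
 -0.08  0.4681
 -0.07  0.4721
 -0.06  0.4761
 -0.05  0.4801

$24.27

σ√T = 0.46 × 0.4082 = 0.1878
d₁ = [ln(389/404) + (0.044 + 0.46²/2)·0.1667] / 0.1878 = [-0.0378 + 0.0250] / 0.1878 = -0.0685 → -0.07
d₂ = d₁ − σ√T = -0.0685 − 0.1878 = -0.2563 → -0.26
e^(−rT) = e^(−0.044·0.1667) = 0.9927
C = 389·N(-0.07) − 404·0.9927·N(-0.26) = 389·0.4721 − 404·0.9927·0.3974 = 183.6469 − 159.3776 = 24.2693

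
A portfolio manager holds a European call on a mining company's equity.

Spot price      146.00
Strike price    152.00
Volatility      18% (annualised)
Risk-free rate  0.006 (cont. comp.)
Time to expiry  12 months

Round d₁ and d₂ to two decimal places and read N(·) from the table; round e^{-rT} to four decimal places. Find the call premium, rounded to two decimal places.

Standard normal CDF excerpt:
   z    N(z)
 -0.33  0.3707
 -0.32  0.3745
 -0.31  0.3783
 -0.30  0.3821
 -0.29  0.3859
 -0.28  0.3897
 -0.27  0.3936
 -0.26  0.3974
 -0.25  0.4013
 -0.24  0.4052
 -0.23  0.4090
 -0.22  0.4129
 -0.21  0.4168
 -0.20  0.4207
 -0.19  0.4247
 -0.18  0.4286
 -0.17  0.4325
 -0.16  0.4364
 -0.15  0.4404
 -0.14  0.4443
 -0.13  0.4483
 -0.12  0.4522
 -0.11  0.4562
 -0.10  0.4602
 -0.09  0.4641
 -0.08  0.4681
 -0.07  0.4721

8.31

T = 1;  σ√T = 0.1800
d₁ = [ln(146/152) + (0.006 + 0.18²/2)·1] / 0.1800 = [-0.0403 + 0.0222] / 0.1800 = -0.1004 → -0.10
d₂ = d₁ − σ√T = -0.1004 − 0.1800 = -0.2804 → -0.28
exp(−rT) = exp(−0.006·1) = 0.9940
N(d₁) = N(-0.10) = 0.4602;  N(d₂) = N(-0.28) = 0.3897
C = 146·0.4602 − 152·0.9940·0.3897 = 67.1892 − 58.8790 = 8.3102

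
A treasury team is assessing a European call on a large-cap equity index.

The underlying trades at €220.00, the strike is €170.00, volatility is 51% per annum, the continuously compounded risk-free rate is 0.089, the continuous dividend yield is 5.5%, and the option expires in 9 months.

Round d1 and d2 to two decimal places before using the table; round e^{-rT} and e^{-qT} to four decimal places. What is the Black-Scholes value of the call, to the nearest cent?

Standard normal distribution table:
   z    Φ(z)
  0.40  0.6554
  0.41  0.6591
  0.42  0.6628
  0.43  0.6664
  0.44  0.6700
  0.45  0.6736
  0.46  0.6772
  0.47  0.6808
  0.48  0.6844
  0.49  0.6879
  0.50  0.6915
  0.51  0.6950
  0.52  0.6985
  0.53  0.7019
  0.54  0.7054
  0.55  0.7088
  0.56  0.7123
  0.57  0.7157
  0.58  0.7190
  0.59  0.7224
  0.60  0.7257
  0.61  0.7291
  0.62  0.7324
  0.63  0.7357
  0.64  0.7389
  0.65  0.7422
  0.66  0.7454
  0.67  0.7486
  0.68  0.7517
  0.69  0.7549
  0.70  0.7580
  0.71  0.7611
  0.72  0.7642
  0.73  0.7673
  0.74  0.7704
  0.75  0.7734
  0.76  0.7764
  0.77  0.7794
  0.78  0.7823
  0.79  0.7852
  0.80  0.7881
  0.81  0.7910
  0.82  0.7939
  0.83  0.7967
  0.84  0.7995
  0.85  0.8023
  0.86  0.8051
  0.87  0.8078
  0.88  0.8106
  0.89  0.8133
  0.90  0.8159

T = 0.75;  σ√T = 0.4417
ln(S/K) + (r − q + σ²/2)T = ln(220/170) + (0.089 − 0.055 + 0.51²/2)·0.75 = 0.2578 + 0.1230 = 0.3809
d₁ = 0.3809 / 0.4417 = 0.8623 which rounds to 0.86
d₂ = d₁ − σ√T = 0.8623 − 0.4417 = 0.4207 which rounds to 0.42
e^(−qT) = e^(−0.055·0.75) = 0.9596;  e^(−rT) = e^(−0.089·0.75) = 0.9354
N(d₁) = N(0.86) = 0.8051;  N(d₂) = N(0.42) = 0.6628
C = 220·0.9596·0.8051 − 170·0.9354·0.6628 = 169.9663 − 105.3971 = 64.5691

€64.57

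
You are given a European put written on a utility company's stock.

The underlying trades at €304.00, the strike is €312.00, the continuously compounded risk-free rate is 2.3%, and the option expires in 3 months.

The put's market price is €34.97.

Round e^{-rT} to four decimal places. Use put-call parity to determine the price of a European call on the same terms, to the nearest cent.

€28.75

exp(−rT) = exp(−0.023·0.25) = 0.9943
Put-call parity: C − P = S − K·e^(−rT) = 304 − 312·0.9943 = 304 − 310.2216 = -6.2216
C = P + (C − P) = 34.97 + (-6.2216) = 28.7484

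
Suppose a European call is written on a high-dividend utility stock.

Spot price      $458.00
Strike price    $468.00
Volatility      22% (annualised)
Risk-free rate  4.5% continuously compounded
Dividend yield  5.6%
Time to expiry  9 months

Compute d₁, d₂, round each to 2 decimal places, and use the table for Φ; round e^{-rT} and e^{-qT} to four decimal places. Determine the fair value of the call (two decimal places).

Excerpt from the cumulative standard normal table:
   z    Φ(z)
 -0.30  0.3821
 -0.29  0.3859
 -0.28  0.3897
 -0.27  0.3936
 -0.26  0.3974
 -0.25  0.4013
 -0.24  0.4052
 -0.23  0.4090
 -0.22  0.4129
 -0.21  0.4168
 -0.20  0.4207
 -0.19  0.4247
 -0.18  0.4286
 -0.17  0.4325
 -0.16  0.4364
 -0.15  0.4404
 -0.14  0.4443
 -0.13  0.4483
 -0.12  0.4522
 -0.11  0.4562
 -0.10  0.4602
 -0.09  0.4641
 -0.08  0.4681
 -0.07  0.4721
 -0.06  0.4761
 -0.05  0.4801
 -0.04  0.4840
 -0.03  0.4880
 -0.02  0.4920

σ√T = 0.22·√0.75 = 0.1905
d₁ = [ln(458/468) + (0.045 − 0.056 + ½·0.22²)·0.75] / (σ√T) = (-0.0216 + 0.0099) / 0.1905 = -0.0614 ≈ -0.06
d₂ = -0.0614 − 0.1905 = -0.2519 ≈ -0.25
e^(−qT) = e^(−0.056·0.75) = 0.9589;  e^(−rT) = e^(−0.045·0.75) = 0.9668
N(d₁) = N(-0.06) = 0.4761;  N(d₂) = N(-0.25) = 0.4013
C = 458·0.9589·0.4761 − 468·0.9668·0.4013 = 209.0918 − 181.5732 = 27.5186

$27.52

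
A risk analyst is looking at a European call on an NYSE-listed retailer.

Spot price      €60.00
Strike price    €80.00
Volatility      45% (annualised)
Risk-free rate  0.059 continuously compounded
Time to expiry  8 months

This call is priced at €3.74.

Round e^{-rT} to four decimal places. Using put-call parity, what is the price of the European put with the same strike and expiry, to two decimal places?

€20.65

e^(−rT) = e^(−0.059·0.6667) = 0.9614
Put-call parity: C − P = S − K·e^(−rT) = 60 − 80·0.9614 = 60 − 76.9120 = -16.9120
P = C − (C − P) = 3.74 − (-16.9120) = 20.6520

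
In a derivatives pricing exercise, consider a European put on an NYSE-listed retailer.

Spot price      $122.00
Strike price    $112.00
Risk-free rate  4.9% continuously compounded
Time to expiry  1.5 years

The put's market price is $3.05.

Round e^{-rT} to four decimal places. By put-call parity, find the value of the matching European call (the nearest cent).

$20.99

e^(−rT) = e^(−0.049·1.5) = 0.9291
Put-call parity: C − P = S − K·e^(−rT) = 122 − 112·0.9291 = 122 − 104.0592 = 17.9408
C = P + (C − P) = 3.05 + (17.9408) = 20.9908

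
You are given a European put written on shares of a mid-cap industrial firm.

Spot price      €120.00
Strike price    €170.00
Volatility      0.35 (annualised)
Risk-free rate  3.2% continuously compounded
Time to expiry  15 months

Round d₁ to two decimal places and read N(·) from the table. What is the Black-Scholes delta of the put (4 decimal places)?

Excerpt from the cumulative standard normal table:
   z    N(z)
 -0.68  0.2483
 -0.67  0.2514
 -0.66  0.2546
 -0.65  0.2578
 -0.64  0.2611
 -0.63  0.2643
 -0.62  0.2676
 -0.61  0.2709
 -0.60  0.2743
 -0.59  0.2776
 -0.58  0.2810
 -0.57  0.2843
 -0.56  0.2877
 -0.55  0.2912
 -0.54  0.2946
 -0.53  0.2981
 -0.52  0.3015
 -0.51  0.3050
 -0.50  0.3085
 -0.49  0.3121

-0.7224

σ√T = 0.35 × 1.1180 = 0.3913
d₁ = [ln(120/170) + (0.032 + 0.35²/2)·1.25] / 0.3913 = [-0.3483 + 0.1166] / 0.3913 = -0.5922 which rounds to -0.59
N(d₁) = N(-0.59) = 0.2776
Δ_put = N(d₁) − 1 = 0.2776 − 1 = -0.7224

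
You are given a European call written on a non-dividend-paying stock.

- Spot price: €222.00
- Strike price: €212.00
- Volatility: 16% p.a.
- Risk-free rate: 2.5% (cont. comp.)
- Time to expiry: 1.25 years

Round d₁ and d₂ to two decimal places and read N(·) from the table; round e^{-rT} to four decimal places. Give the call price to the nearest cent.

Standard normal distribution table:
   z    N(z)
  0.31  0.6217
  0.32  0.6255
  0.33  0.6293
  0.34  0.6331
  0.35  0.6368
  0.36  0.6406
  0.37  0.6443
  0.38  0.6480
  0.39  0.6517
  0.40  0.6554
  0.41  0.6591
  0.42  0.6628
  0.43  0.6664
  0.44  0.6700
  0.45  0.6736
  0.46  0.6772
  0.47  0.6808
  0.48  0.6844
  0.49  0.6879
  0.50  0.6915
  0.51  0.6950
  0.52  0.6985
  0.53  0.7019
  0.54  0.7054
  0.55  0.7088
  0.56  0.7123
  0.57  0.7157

T = 1.25;  σ√T = 0.1789
d₁ = [ln(222/212) + (0.025 + 0.16²/2)·1.25] / 0.1789 = [0.0461 + 0.0473] / 0.1789 = 0.5218 → 0.52
d₂ = d₁ − σ√T = 0.5218 − 0.1789 = 0.3429 → 0.34
exp(−rT) = exp(−0.025·1.25) = 0.9692
C = 222·N(0.52) − 212·0.9692·N(0.34) = 222·0.6985 − 212·0.9692·0.6331 = 155.0670 − 130.0833 = 24.9837

€24.98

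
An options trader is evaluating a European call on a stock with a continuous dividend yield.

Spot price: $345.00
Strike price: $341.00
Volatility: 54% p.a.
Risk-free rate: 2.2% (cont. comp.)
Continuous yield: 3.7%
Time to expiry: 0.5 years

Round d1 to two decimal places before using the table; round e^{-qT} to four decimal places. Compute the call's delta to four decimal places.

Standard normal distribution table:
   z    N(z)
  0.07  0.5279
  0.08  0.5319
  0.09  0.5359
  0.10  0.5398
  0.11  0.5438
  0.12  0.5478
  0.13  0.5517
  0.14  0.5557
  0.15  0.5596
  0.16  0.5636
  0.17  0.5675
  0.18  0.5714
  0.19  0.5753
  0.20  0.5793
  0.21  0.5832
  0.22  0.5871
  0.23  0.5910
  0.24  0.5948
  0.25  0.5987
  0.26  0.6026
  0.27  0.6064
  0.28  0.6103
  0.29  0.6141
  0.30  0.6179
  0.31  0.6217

T = 0.5;  σ√T = 0.3818
ln(S/K) + (r − q + σ²/2)T = ln(345/341) + (0.022 − 0.037 + 0.54²/2)·0.5 = 0.0117 + 0.0654 = 0.0771
d₁ = 0.0771 / 0.3818 = 0.2018 → 0.20
N(d₁) = N(0.20) = 0.5793
Δ_call = exp(−qT)·N(d₁) = 0.9817·0.5793 = 0.5687

0.5687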